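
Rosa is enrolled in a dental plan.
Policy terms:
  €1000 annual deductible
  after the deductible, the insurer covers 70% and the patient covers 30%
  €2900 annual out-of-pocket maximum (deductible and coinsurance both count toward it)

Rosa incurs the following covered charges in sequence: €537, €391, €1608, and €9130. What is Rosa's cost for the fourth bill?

€1439.20

Bill 1, €537: entire amount goes to the deductible. Patient owes €537 (running OOP €537).
Bill 2, €391: all of it applies to the deductible. Cost to patient: €391. OOP to date €928.
Bill 3, €1608: €72 finishes the deductible; €1536 goes to coinsurance; patient's 30% is €460.80. Patient owes €532.80 (running OOP €1460.80).
Bill 4, €9130: 30% coinsurance on €9130 = €2739. OOP would hit €4199.80 > €2900, so the cap limits the patient to €2900 − €1460.80 = €1439.20.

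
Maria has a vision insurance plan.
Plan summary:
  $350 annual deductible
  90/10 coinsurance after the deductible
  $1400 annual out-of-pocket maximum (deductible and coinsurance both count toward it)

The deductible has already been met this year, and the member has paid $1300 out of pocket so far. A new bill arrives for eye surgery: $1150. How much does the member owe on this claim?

$100

The deductible is already satisfied, so the full bill goes to coinsurance.
Member's 10% share of $1150 is $115.
Adding $115 to the $1300 already spent would give $1415, which exceeds the $1400 cap; the member pays just $1400 − $1300 = $100.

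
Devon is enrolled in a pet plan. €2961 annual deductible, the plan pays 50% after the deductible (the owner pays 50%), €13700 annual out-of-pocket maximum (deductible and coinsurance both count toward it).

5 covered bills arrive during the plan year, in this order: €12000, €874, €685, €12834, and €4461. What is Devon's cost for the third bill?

€342.50

#1 (€12000): deductible takes €2961, €9039 remains; 50% of €9039 = €4519.50. Owner owes €7480.50 (running OOP €7480.50).
#2 (€874): deductible already satisfied, so owner's share is 50% × €874 = €437. Owner owes €437 (running OOP €7917.50).
#3 (€685): deductible already satisfied, so owner's share is 50% × €685 = €342.50. Owner pays €342.50; OOP now €8260.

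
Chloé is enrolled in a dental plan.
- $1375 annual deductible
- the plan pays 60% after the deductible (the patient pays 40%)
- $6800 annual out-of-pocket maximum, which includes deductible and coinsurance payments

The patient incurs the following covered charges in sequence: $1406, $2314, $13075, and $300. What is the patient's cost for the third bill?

$4487

Claim 1 ($1406): $1375 to deductible, leaving $31; 40% of $31 = $12.40. Patient owes $1387.40 (running OOP $1387.40).
Claim 2 ($2314): deductible met; 40% of $2314 = $925.60. Patient pays $925.60; OOP now $2313.
Claim 3 ($13075): 40% coinsurance on $13075 = $5230. That would push OOP to $7543, over the $6800 cap, so patient pays $6800 − $2313 = $4487.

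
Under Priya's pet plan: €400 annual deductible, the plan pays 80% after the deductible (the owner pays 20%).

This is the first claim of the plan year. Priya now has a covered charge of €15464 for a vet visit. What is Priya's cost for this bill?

Nothing has been paid toward the €400 deductible, so the first €400 of this charge is applied there.
That leaves €15464 − €400 = €15064 for coinsurance.
Coinsurance: €15064 × 20% = €3012.80.
That puts the owner's cost at €400 + €3012.80 = €3412.80.

€3412.80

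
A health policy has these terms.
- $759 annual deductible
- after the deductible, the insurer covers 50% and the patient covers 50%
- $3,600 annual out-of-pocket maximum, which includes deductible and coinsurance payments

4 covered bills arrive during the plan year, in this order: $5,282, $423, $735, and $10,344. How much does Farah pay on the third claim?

$367.50

Bill 1, $5,282: $759 finishes the deductible; $4,523 goes to coinsurance; coinsurance $4,523 × 50% = $2,261.50. Patient pays $3,020.50; OOP now $3,020.50.
Bill 2, $423: deductible met; 50% of $423 = $211.50. Cost to patient: $211.50. OOP to date $3,232.
Bill 3, $735: deductible already satisfied, so patient's share is 50% × $735 = $367.50. Cost to patient: $367.50. OOP to date $3,599.50.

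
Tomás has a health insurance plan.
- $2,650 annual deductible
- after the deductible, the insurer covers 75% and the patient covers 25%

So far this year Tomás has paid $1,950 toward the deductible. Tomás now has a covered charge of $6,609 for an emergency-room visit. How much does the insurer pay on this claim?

Deductible still to meet: $2,650 − $1,950 = $700.
That leaves $6,609 − $700 = $5,909 for coinsurance.
25% of $5,909 = $1,477.25 falls to the patient.
That puts the patient's cost at $700 + $1,477.25 = $2,177.25.
The insurer covers the remainder: $6,609 − $2,177.25 = $4,431.75.

$4,431.75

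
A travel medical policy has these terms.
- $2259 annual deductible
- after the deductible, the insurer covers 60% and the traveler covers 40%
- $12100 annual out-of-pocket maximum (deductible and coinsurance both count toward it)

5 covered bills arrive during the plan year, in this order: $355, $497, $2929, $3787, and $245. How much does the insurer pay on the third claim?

Claim 1 ($355): entire amount goes to the deductible. Traveler pays $355; OOP now $355. Insurer: $355 − $355 = $0.
Claim 2 ($497): all of it applies to the deductible. Traveler owes $497 (running OOP $852). Plan pays $497 − $497 = $0.
Claim 3 ($2929): $1407 to deductible, leaving $1522; traveler's 40% is $608.80. Traveler pays $2015.80; OOP now $2867.80. Insurer: $2929 − $2015.80 = $913.20.

$913.20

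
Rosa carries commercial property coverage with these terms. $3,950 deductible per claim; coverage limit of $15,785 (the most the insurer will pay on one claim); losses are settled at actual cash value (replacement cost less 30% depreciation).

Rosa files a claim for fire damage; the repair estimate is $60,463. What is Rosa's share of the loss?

Depreciate 30%: the covered value is $60,463 × 0.7 = $42,324.10.
After the deductible, $42,324.10 − $3,950 = $38,374.10 remains.
$38,374.10 exceeds the $15,785 limit, so the insurer pays the limit: $15,785.
Out of pocket: $60,463 − $15,785 = $44,678.

$44,678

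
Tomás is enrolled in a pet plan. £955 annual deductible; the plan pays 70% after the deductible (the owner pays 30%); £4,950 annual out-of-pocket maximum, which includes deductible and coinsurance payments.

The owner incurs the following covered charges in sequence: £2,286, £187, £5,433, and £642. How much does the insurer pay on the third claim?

£3,803.10

Claim 1 (£2,286): £955 finishes the deductible; £1,331 goes to coinsurance; coinsurance £1,331 × 30% = £399.30. Owner pays £1,354.30; OOP now £1,354.30. Insurer: £2,286 − £1,354.30 = £931.70.
Claim 2 (£187): 30% coinsurance on £187 = £56.10. Owner pays £56.10; OOP now £1,410.40. Insurer: £187 − £56.10 = £130.90.
Claim 3 (£5,433): deductible met; 30% of £5,433 = £1,629.90. Cost to owner: £1,629.90. OOP to date £3,040.30. Plan pays £5,433 − £1,629.90 = £3,803.10.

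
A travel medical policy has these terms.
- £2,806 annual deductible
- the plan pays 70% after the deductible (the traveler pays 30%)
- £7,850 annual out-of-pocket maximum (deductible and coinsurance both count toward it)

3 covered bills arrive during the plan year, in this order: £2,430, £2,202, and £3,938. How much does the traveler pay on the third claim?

Claim 1 — £2,430: entire amount goes to the deductible. Cost to traveler: £2,430. OOP to date £2,430.
Claim 2 — £2,202: £376 finishes the deductible; £1,826 goes to coinsurance; 30% of £1,826 = £547.80. Traveler pays £923.80; OOP now £3,353.80.
Claim 3 — £3,938: 30% coinsurance on £3,938 = £1,181.40. Traveler owes £1,181.40 (running OOP £4,535.20).

£1,181.40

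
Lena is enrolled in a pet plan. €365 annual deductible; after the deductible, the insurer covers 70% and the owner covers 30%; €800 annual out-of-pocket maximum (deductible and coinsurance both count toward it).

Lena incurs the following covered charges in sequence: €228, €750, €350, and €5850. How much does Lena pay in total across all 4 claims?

€800

#1 (€228): all of it applies to the deductible. Owner owes €228 (running OOP €228).
#2 (€750): deductible takes €137, €613 remains; coinsurance €613 × 30% = €183.90. Owner pays €320.90; OOP now €548.90.
#3 (€350): deductible met; 30% of €350 = €105. Cost to owner: €105. OOP to date €653.90.
#4 (€5850): deductible already satisfied, so owner's share is 30% × €5850 = €1755. That would push OOP to €2408.90, over the €800 cap, so owner pays €800 − €653.90 = €146.10.
Total paid by the owner: €228 + €320.90 + €105 + €146.10 = €800.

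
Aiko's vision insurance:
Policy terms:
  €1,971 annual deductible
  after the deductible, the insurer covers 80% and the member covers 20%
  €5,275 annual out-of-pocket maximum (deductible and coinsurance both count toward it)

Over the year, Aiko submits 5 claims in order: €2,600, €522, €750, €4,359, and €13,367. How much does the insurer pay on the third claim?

€600

Claim 1 — €2,600: €1,971 finishes the deductible; €629 goes to coinsurance; coinsurance €629 × 20% = €125.80. Member owes €2,096.80 (running OOP €2,096.80). Insurer: €2,600 − €2,096.80 = €503.20.
Claim 2 — €522: 20% coinsurance on €522 = €104.40. Member owes €104.40 (running OOP €2,201.20). Plan pays €522 − €104.40 = €417.60.
Claim 3 — €750: deductible already satisfied, so member's share is 20% × €750 = €150. Member pays €150; OOP now €2,351.20. Insurer: €750 − €150 = €600.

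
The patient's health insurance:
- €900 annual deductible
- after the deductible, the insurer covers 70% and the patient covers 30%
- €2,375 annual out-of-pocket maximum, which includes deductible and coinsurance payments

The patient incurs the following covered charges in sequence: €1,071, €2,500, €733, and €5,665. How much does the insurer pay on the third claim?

Bill 1, €1,071: €900 finishes the deductible; €171 goes to coinsurance; patient's 30% is €51.30. Patient pays €951.30; OOP now €951.30. Insurer: €1,071 − €951.30 = €119.70.
Bill 2, €2,500: 30% coinsurance on €2,500 = €750. Cost to patient: €750. OOP to date €1,701.30. Plan pays €2,500 − €750 = €1,750.
Bill 3, €733: deductible already satisfied, so patient's share is 30% × €733 = €219.90. Cost to patient: €219.90. OOP to date €1,921.20. Insurer: €733 − €219.90 = €513.10.

€513.10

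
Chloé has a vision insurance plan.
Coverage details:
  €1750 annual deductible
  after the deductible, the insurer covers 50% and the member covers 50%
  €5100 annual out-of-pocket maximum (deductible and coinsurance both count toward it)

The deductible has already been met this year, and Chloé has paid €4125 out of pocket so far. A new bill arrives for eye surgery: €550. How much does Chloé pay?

€275

The deductible is already satisfied, so the full bill goes to coinsurance.
50% of €550 = €275 falls to the member.
Year-to-date out-of-pocket becomes €4125 + €275 = €4400, still under the €5100 maximum, so no cap applies.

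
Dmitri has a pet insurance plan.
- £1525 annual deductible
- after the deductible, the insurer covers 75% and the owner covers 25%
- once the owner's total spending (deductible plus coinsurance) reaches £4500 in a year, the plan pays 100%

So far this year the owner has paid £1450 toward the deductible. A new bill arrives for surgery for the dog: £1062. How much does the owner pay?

Deductible still to meet: £1525 − £1450 = £75.
The remaining £987 (= £1062 − £75) moves to coinsurance.
Owner's 25% share of £987 is £246.75.
So the owner owes £75 + £246.75 = £321.75 before any cap.
Total out-of-pocket so far would be £1450 + £321.75 = £1771.75, below the £4500 cap — no reduction.

£321.75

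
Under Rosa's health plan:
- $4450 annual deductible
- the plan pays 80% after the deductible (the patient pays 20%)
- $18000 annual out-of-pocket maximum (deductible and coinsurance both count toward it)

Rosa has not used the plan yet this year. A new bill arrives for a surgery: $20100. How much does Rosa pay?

$7580

Nothing has been paid toward the $4450 deductible, so the first $4450 of this charge is applied there.
That leaves $20100 − $4450 = $15650 for coinsurance.
20% of $15650 = $3130 falls to the patient.
So the patient owes $4450 + $3130 = $7580 before any cap.
Total out-of-pocket so far would be $0 + $7580 = $7580, below the $18000 cap — no reduction.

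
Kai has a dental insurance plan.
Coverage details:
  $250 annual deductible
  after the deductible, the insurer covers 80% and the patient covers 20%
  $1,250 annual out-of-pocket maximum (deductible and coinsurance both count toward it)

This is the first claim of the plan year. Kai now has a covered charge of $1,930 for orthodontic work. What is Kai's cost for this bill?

$586

The full $250 deductible is still open; $250 of this bill applies to it.
The remaining $1,680 (= $1,930 − $250) moves to coinsurance.
Coinsurance: $1,680 × 20% = $336.
That puts the patient's cost at $250 + $336 = $586 before any cap.
Total out-of-pocket so far would be $0 + $586 = $586, below the $1,250 cap — no reduction.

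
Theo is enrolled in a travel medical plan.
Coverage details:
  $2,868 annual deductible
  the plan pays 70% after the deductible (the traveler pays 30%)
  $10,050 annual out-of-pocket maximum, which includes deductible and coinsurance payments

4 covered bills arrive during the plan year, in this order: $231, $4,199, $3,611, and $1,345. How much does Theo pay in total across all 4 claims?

Bill 1, $231: entire amount goes to the deductible. Cost to traveler: $231. OOP to date $231.
Bill 2, $4,199: deductible takes $2,637, $1,562 remains; traveler's 30% is $468.60. Traveler pays $3,105.60; OOP now $3,336.60.
Bill 3, $3,611: deductible already satisfied, so traveler's share is 30% × $3,611 = $1,083.30. Traveler owes $1,083.30 (running OOP $4,419.90).
Bill 4, $1,345: 30% coinsurance on $1,345 = $403.50. Traveler owes $403.50 (running OOP $4,823.40).
Summing the traveler's payments: $231 + $3,105.60 + $1,083.30 + $403.50 = $4,823.40.

$4,823.40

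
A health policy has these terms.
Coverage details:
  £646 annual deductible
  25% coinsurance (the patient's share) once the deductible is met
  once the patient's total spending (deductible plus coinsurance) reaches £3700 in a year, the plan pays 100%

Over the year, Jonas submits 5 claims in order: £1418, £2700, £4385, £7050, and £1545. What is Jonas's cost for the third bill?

£1096.25

Bill 1, £1418: deductible takes £646, £772 remains; patient's 25% is £193. Patient owes £839 (running OOP £839).
Bill 2, £2700: deductible met; 25% of £2700 = £675. Cost to patient: £675. OOP to date £1514.
Bill 3, £4385: 25% coinsurance on £4385 = £1096.25. Patient owes £1096.25 (running OOP £2610.25).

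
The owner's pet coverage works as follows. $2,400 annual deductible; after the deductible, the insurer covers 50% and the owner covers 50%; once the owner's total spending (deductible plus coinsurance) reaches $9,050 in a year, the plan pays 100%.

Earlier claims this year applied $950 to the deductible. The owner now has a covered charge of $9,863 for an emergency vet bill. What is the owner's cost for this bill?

$5,656.50

Deductible still to meet: $2,400 − $950 = $1,450.
That leaves $9,863 − $1,450 = $8,413 for coinsurance.
50% of $8,413 = $4,206.50 falls to the owner.
So the owner owes $1,450 + $4,206.50 = $5,656.50 before any cap.
Year-to-date out-of-pocket becomes $950 + $5,656.50 = $6,606.50, still under the $9,050 maximum, so no cap applies.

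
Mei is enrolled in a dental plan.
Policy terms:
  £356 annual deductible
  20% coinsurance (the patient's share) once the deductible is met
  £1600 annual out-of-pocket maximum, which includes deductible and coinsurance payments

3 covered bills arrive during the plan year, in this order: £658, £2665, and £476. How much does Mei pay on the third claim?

Claim 1 (£658): £356 finishes the deductible; £302 goes to coinsurance; 20% of £302 = £60.40. Patient pays £416.40; OOP now £416.40.
Claim 2 (£2665): deductible already satisfied, so patient's share is 20% × £2665 = £533. Patient pays £533; OOP now £949.40.
Claim 3 (£476): deductible already satisfied, so patient's share is 20% × £476 = £95.20. Patient pays £95.20; OOP now £1044.60.

£95.20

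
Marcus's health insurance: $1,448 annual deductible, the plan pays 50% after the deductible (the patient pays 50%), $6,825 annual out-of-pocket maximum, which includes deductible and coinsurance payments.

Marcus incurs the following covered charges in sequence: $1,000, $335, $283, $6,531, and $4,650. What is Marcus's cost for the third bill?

$198

Claim 1 — $1,000: all of it applies to the deductible. Patient owes $1,000 (running OOP $1,000).
Claim 2 — $335: all of it applies to the deductible. Cost to patient: $335. OOP to date $1,335.
Claim 3 — $283: $113 finishes the deductible; $170 goes to coinsurance; patient's 50% is $85. Cost to patient: $198. OOP to date $1,533.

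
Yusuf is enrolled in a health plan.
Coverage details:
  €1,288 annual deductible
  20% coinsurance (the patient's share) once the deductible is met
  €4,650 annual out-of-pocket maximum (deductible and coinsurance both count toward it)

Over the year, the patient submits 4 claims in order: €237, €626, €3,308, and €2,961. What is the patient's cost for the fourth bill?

Claim 1 — €237: entire amount goes to the deductible. Patient pays €237; OOP now €237.
Claim 2 — €626: entire amount goes to the deductible. Cost to patient: €626. OOP to date €863.
Claim 3 — €3,308: deductible takes €425, €2,883 remains; patient's 20% is €576.60. Cost to patient: €1,001.60. OOP to date €1,864.60.
Claim 4 — €2,961: 20% coinsurance on €2,961 = €592.20. Cost to patient: €592.20. OOP to date €2,456.80.

€592.20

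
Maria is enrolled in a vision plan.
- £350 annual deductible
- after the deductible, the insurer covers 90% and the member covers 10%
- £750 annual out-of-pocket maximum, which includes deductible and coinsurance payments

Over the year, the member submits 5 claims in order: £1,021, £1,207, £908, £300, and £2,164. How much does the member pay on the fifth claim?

#1 (£1,021): £350 to deductible, leaving £671; member's 10% is £67.10. Member pays £417.10; OOP now £417.10.
#2 (£1,207): 10% coinsurance on £1,207 = £120.70. Cost to member: £120.70. OOP to date £537.80.
#3 (£908): deductible met; 10% of £908 = £90.80. Cost to member: £90.80. OOP to date £628.60.
#4 (£300): 10% coinsurance on £300 = £30. Member owes £30 (running OOP £658.60).
#5 (£2,164): 10% coinsurance on £2,164 = £216.40. Adding that to £658.60 gives £875, past the £750 cap; member pays only £750 − £658.60 = £91.40.

£91.40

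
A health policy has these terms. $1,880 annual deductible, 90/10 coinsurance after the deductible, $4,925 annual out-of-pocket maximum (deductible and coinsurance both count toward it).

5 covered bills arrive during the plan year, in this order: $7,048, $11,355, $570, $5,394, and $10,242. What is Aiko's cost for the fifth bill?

Claim 1 — $7,048: $1,880 finishes the deductible; $5,168 goes to coinsurance; 10% of $5,168 = $516.80. Patient owes $2,396.80 (running OOP $2,396.80).
Claim 2 — $11,355: deductible already satisfied, so patient's share is 10% × $11,355 = $1,135.50. Patient pays $1,135.50; OOP now $3,532.30.
Claim 3 — $570: deductible already satisfied, so patient's share is 10% × $570 = $57. Patient pays $57; OOP now $3,589.30.
Claim 4 — $5,394: deductible already satisfied, so patient's share is 10% × $5,394 = $539.40. Patient pays $539.40; OOP now $4,128.70.
Claim 5 — $10,242: 10% coinsurance on $10,242 = $1,024.20. Adding that to $4,128.70 gives $5,152.90, past the $4,925 cap; patient pays only $4,925 − $4,128.70 = $796.30.

$796.30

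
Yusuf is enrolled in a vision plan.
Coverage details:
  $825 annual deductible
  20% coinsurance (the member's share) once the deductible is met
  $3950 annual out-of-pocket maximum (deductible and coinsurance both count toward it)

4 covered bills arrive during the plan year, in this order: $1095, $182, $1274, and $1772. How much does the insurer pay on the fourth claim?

$1417.60

Bill 1, $1095: $825 to deductible, leaving $270; 20% of $270 = $54. Cost to member: $879. OOP to date $879. Plan pays $1095 − $879 = $216.
Bill 2, $182: deductible met; 20% of $182 = $36.40. Cost to member: $36.40. OOP to date $915.40. Plan pays $182 − $36.40 = $145.60.
Bill 3, $1274: deductible already satisfied, so member's share is 20% × $1274 = $254.80. Member pays $254.80; OOP now $1170.20. Insurer: $1274 − $254.80 = $1019.20.
Bill 4, $1772: deductible already satisfied, so member's share is 20% × $1772 = $354.40. Member pays $354.40; OOP now $1524.60. Plan pays $1772 − $354.40 = $1417.60.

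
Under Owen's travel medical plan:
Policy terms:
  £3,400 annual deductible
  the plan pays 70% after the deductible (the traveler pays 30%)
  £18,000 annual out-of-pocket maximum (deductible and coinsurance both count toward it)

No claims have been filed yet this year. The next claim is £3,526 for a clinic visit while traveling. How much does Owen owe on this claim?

£3,437.80

The full £3,400 deductible is still open; £3,400 of this bill applies to it.
After the £3,400 deductible portion, £3,526 − £3,400 = £126 is subject to coinsurance.
Traveler's 30% share of £126 is £37.80.
Traveler responsibility before any cap: £3,400 + £37.80 = £3,437.80.
Year-to-date out-of-pocket becomes £0 + £3,437.80 = £3,437.80, still under the £18,000 maximum, so no cap applies.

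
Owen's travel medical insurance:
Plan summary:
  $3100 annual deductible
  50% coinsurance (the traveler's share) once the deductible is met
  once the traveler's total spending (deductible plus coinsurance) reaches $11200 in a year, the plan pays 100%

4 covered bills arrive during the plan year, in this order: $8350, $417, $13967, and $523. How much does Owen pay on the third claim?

Bill 1, $8350: $3100 finishes the deductible; $5250 goes to coinsurance; coinsurance $5250 × 50% = $2625. Cost to traveler: $5725. OOP to date $5725.
Bill 2, $417: deductible met; 50% of $417 = $208.50. Traveler owes $208.50 (running OOP $5933.50).
Bill 3, $13967: deductible already satisfied, so traveler's share is 50% × $13967 = $6983.50. OOP would hit $12917 > $11200, so the cap limits the traveler to $11200 − $5933.50 = $5266.50.

$5266.50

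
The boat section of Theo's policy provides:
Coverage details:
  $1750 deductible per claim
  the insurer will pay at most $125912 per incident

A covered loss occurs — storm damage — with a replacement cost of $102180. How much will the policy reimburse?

Less the $1750 deductible: $102180 − $1750 = $100430.
$100430 ≤ $125912, so the limit doesn't bind; insurer pays $100430.

$100430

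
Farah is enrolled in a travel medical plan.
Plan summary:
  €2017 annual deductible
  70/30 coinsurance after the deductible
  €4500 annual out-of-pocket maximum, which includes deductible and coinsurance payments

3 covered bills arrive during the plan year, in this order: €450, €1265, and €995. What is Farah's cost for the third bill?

#1 (€450): all of it applies to the deductible. Traveler pays €450; OOP now €450.
#2 (€1265): entire amount goes to the deductible. Traveler pays €1265; OOP now €1715.
#3 (€995): deductible takes €302, €693 remains; coinsurance €693 × 30% = €207.90. Traveler pays €509.90; OOP now €2224.90.

€509.90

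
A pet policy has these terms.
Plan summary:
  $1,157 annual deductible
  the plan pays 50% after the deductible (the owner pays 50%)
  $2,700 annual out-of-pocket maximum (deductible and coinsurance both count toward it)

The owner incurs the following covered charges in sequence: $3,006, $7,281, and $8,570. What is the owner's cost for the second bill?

Bill 1, $3,006: $1,157 to deductible, leaving $1,849; coinsurance $1,849 × 50% = $924.50. Cost to owner: $2,081.50. OOP to date $2,081.50.
Bill 2, $7,281: deductible already satisfied, so owner's share is 50% × $7,281 = $3,640.50. Adding that to $2,081.50 gives $5,722, past the $2,700 cap; owner pays only $2,700 − $2,081.50 = $618.50.

$618.50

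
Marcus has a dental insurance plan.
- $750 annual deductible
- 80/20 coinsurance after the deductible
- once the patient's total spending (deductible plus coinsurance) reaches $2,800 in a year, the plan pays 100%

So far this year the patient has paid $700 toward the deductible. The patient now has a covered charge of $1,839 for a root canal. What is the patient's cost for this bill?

$407.80

Deductible still to meet: $750 − $700 = $50.
The remaining $1,789 (= $1,839 − $50) moves to coinsurance.
20% of $1,789 = $357.80 falls to the patient.
That puts the patient's cost at $50 + $357.80 = $407.80 before any cap.
Total out-of-pocket so far would be $700 + $407.80 = $1,107.80, below the $2,800 cap — no reduction.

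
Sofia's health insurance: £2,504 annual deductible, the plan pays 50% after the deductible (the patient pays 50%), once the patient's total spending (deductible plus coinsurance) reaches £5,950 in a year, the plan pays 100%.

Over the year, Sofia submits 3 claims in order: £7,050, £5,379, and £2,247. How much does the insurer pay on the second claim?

£4,206

Bill 1, £7,050: deductible takes £2,504, £4,546 remains; 50% of £4,546 = £2,273. Patient owes £4,777 (running OOP £4,777). Insurer: £7,050 − £4,777 = £2,273.
Bill 2, £5,379: 50% coinsurance on £5,379 = £2,689.50. OOP would hit £7,466.50 > £5,950, so the cap limits the patient to £5,950 − £4,777 = £1,173. Plan pays £5,379 − £1,173 = £4,206.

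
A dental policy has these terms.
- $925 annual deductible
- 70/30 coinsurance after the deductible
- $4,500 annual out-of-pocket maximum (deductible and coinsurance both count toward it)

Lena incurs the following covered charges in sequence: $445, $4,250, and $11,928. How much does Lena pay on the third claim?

$2,444

Claim 1 — $445: entire amount goes to the deductible. Cost to patient: $445. OOP to date $445.
Claim 2 — $4,250: deductible takes $480, $3,770 remains; 30% of $3,770 = $1,131. Patient pays $1,611; OOP now $2,056.
Claim 3 — $11,928: deductible already satisfied, so patient's share is 30% × $11,928 = $3,578.40. That would push OOP to $5,634.40, over the $4,500 cap, so patient pays $4,500 − $2,056 = $2,444.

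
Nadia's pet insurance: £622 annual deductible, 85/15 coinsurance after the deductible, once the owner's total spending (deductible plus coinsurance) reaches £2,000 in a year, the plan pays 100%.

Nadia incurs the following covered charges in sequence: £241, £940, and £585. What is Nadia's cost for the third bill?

£87.75

Claim 1 — £241: entire amount goes to the deductible. Owner owes £241 (running OOP £241).
Claim 2 — £940: £381 to deductible, leaving £559; owner's 15% is £83.85. Owner owes £464.85 (running OOP £705.85).
Claim 3 — £585: 15% coinsurance on £585 = £87.75. Owner owes £87.75 (running OOP £793.60).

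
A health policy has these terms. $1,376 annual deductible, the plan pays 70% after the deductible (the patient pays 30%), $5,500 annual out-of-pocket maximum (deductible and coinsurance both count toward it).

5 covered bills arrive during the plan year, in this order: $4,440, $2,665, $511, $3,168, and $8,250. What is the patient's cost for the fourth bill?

Claim 1 — $4,440: $1,376 finishes the deductible; $3,064 goes to coinsurance; 30% of $3,064 = $919.20. Patient pays $2,295.20; OOP now $2,295.20.
Claim 2 — $2,665: deductible already satisfied, so patient's share is 30% × $2,665 = $799.50. Patient pays $799.50; OOP now $3,094.70.
Claim 3 — $511: deductible already satisfied, so patient's share is 30% × $511 = $153.30. Cost to patient: $153.30. OOP to date $3,248.
Claim 4 — $3,168: 30% coinsurance on $3,168 = $950.40. Patient owes $950.40 (running OOP $4,198.40).

$950.40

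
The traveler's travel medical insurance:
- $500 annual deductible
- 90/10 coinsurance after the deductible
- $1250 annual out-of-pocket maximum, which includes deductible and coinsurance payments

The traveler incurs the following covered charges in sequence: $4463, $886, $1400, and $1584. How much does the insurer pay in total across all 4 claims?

$7083

Claim 1 ($4463): $500 finishes the deductible; $3963 goes to coinsurance; coinsurance $3963 × 10% = $396.30. Cost to traveler: $896.30. OOP to date $896.30. Insurer: $4463 − $896.30 = $3566.70.
Claim 2 ($886): 10% coinsurance on $886 = $88.60. Cost to traveler: $88.60. OOP to date $984.90. Plan pays $886 − $88.60 = $797.40.
Claim 3 ($1400): 10% coinsurance on $1400 = $140. Traveler owes $140 (running OOP $1124.90). Plan pays $1400 − $140 = $1260.
Claim 4 ($1584): deductible met; 10% of $1584 = $158.40. Adding that to $1124.90 gives $1283.30, past the $1250 cap; traveler pays only $1250 − $1124.90 = $125.10. Plan pays $1584 − $125.10 = $1458.90.
Insurer total = bills − traveler's total = $8333 − $1250 = $7083.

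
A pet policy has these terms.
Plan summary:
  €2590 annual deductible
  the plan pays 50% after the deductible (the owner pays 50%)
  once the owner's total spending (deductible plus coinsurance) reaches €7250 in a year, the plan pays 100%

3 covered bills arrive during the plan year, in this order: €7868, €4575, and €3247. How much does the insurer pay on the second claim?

#1 (€7868): deductible takes €2590, €5278 remains; 50% of €5278 = €2639. Owner pays €5229; OOP now €5229. Plan pays €7868 − €5229 = €2639.
#2 (€4575): 50% coinsurance on €4575 = €2287.50. Adding that to €5229 gives €7516.50, past the €7250 cap; owner pays only €7250 − €5229 = €2021. Insurer: €4575 − €2021 = €2554.

€2554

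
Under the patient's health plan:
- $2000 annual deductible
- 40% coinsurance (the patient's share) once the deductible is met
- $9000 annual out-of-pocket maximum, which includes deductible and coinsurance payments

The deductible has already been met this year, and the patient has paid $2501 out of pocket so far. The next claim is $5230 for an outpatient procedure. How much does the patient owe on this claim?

With the deductible met, the entire $5230 is subject to coinsurance.
40% of $5230 = $2092 falls to the patient.
Total out-of-pocket so far would be $2501 + $2092 = $4593, below the $9000 cap — no reduction.

$2092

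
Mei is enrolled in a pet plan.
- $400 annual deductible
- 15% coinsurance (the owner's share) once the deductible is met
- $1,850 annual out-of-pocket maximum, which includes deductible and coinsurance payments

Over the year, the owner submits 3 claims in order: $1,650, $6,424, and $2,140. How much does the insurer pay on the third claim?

Bill 1, $1,650: $400 finishes the deductible; $1,250 goes to coinsurance; 15% of $1,250 = $187.50. Owner pays $587.50; OOP now $587.50. Insurer: $1,650 − $587.50 = $1,062.50.
Bill 2, $6,424: 15% coinsurance on $6,424 = $963.60. Cost to owner: $963.60. OOP to date $1,551.10. Insurer: $6,424 − $963.60 = $5,460.40.
Bill 3, $2,140: 15% coinsurance on $2,140 = $321. OOP would hit $1,872.10 > $1,850, so the cap limits the owner to $1,850 − $1,551.10 = $298.90. Plan pays $2,140 − $298.90 = $1,841.10.

$1,841.10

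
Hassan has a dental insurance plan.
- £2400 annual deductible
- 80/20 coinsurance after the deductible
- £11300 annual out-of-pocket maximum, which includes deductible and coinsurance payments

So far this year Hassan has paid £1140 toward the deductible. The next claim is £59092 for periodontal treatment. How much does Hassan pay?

Remaining deductible: £2400 − £1140 = £1260.
The remaining £57832 (= £59092 − £1260) moves to coinsurance.
20% of £57832 = £11566.40 falls to the patient.
That puts the patient's cost at £1260 + £11566.40 = £12826.40 before any cap.
Year-to-date out-of-pocket would reach £1140 + £12826.40 = £13966.40, above the £11300 maximum, so the patient pays only £11300 − £1140 = £10160.

£10160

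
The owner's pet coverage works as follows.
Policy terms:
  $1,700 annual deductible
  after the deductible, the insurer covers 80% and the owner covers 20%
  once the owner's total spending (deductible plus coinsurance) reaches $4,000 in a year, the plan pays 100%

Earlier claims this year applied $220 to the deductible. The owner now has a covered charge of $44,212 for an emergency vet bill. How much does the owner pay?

$3,780

Deductible still to meet: $1,700 − $220 = $1,480.
After the $1,480 deductible portion, $44,212 − $1,480 = $42,732 is subject to coinsurance.
Coinsurance: $42,732 × 20% = $8,546.40.
Owner responsibility before any cap: $1,480 + $8,546.40 = $10,026.40.
That would bring total out-of-pocket to $10,246.40, past the $4,000 cap. The owner is capped at $4,000 − $220 = $3,780 on this claim.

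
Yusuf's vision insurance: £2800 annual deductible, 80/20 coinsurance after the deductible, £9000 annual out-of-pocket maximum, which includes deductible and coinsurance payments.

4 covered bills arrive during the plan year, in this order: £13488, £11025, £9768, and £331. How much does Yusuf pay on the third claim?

£1857.40

#1 (£13488): £2800 to deductible, leaving £10688; member's 20% is £2137.60. Member owes £4937.60 (running OOP £4937.60).
#2 (£11025): deductible met; 20% of £11025 = £2205. Member owes £2205 (running OOP £7142.60).
#3 (£9768): deductible met; 20% of £9768 = £1953.60. That would push OOP to £9096.20, over the £9000 cap, so member pays £9000 − £7142.60 = £1857.40.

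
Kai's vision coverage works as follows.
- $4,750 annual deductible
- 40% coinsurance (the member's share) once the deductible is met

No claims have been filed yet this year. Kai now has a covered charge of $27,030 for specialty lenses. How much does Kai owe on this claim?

Deductible not yet touched, so the first $4,750 of the bill goes to the deductible.
After the $4,750 deductible portion, $27,030 − $4,750 = $22,280 is subject to coinsurance.
Coinsurance: $22,280 × 40% = $8,912.
That puts the member's cost at $4,750 + $8,912 = $13,662.

$13,662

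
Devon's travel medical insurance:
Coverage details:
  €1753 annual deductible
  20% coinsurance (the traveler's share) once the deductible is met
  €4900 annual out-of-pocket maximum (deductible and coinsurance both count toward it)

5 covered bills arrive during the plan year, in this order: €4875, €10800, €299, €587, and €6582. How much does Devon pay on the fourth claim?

#1 (€4875): €1753 to deductible, leaving €3122; 20% of €3122 = €624.40. Traveler pays €2377.40; OOP now €2377.40.
#2 (€10800): deductible already satisfied, so traveler's share is 20% × €10800 = €2160. Traveler owes €2160 (running OOP €4537.40).
#3 (€299): deductible already satisfied, so traveler's share is 20% × €299 = €59.80. Traveler pays €59.80; OOP now €4597.20.
#4 (€587): 20% coinsurance on €587 = €117.40. Traveler pays €117.40; OOP now €4714.60.

€117.40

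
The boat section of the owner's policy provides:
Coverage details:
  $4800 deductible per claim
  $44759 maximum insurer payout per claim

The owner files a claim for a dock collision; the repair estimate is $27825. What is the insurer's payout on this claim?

Less the $4800 deductible: $27825 − $4800 = $23025.
$23025 is within the $44759 limit, so the insurer pays $23025.

$23025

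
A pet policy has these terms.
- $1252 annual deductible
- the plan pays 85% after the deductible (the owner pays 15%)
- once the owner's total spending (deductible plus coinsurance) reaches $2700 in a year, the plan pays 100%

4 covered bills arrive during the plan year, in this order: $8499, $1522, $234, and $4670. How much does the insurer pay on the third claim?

Claim 1 — $8499: $1252 to deductible, leaving $7247; owner's 15% is $1087.05. Cost to owner: $2339.05. OOP to date $2339.05. Insurer: $8499 − $2339.05 = $6159.95.
Claim 2 — $1522: 15% coinsurance on $1522 = $228.30. Owner pays $228.30; OOP now $2567.35. Plan pays $1522 − $228.30 = $1293.70.
Claim 3 — $234: deductible met; 15% of $234 = $35.10. Cost to owner: $35.10. OOP to date $2602.45. Plan pays $234 − $35.10 = $198.90.

$198.90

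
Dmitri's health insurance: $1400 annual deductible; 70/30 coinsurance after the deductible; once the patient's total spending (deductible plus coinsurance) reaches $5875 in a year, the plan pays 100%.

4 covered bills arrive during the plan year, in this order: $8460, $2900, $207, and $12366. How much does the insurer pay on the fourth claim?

Claim 1 — $8460: $1400 finishes the deductible; $7060 goes to coinsurance; patient's 30% is $2118. Cost to patient: $3518. OOP to date $3518. Plan pays $8460 − $3518 = $4942.
Claim 2 — $2900: deductible already satisfied, so patient's share is 30% × $2900 = $870. Patient pays $870; OOP now $4388. Insurer: $2900 − $870 = $2030.
Claim 3 — $207: deductible met; 30% of $207 = $62.10. Cost to patient: $62.10. OOP to date $4450.10. Insurer: $207 − $62.10 = $144.90.
Claim 4 — $12366: deductible met; 30% of $12366 = $3709.80. OOP would hit $8159.90 > $5875, so the cap limits the patient to $5875 − $4450.10 = $1424.90. Plan pays $12366 − $1424.90 = $10941.10.

$10941.10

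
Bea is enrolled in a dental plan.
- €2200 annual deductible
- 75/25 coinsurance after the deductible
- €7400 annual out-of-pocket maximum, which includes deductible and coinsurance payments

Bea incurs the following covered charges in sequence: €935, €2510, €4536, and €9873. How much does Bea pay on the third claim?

€1134

Claim 1 — €935: fully absorbed by the deductible. Patient owes €935 (running OOP €935).
Claim 2 — €2510: €1265 to deductible, leaving €1245; coinsurance €1245 × 25% = €311.25. Cost to patient: €1576.25. OOP to date €2511.25.
Claim 3 — €4536: deductible met; 25% of €4536 = €1134. Cost to patient: €1134. OOP to date €3645.25.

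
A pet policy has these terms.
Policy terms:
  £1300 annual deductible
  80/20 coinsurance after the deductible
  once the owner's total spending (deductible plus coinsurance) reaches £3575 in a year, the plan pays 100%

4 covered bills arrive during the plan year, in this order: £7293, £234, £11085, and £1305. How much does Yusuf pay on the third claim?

#1 (£7293): £1300 to deductible, leaving £5993; 20% of £5993 = £1198.60. Owner owes £2498.60 (running OOP £2498.60).
#2 (£234): deductible met; 20% of £234 = £46.80. Owner pays £46.80; OOP now £2545.40.
#3 (£11085): deductible met; 20% of £11085 = £2217. That would push OOP to £4762.40, over the £3575 cap, so owner pays £3575 − £2545.40 = £1029.60.

£1029.60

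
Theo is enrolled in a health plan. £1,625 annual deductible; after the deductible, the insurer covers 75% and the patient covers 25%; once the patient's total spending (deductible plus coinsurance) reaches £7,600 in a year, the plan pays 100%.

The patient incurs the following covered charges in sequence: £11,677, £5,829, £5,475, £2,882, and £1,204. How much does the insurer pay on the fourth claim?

Claim 1 (£11,677): £1,625 finishes the deductible; £10,052 goes to coinsurance; patient's 25% is £2,513. Cost to patient: £4,138. OOP to date £4,138. Insurer: £11,677 − £4,138 = £7,539.
Claim 2 (£5,829): deductible met; 25% of £5,829 = £1,457.25. Patient owes £1,457.25 (running OOP £5,595.25). Plan pays £5,829 − £1,457.25 = £4,371.75.
Claim 3 (£5,475): 25% coinsurance on £5,475 = £1,368.75. Cost to patient: £1,368.75. OOP to date £6,964. Plan pays £5,475 − £1,368.75 = £4,106.25.
Claim 4 (£2,882): deductible already satisfied, so patient's share is 25% × £2,882 = £720.50. OOP would hit £7,684.50 > £7,600, so the cap limits the patient to £7,600 − £6,964 = £636. Insurer: £2,882 − £636 = £2,246.

£2,246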